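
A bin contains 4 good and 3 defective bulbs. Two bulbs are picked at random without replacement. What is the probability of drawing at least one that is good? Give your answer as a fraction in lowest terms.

P(no good) = 3/7 × 2/6 = 6/42 = 1/7.
P(at least one) = 1 − 1/7 = 6/7.

6/7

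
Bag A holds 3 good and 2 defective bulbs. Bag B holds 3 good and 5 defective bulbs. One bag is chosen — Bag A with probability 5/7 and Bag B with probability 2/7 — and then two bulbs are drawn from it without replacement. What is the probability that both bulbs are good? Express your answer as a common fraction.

From Bag A: P(both good) = (3/5)(2/4) = 3/10.
From Bag B: P(both good) = (3/8)(2/7) = 3/28.
Total probability = (5/7)(3/10) + (2/7)(3/28) = 12/49.

12/49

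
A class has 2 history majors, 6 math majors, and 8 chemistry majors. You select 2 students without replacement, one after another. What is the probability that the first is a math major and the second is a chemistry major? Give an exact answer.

Chain rule:
P = 6/16 × 8/15 = 48/240 = 1/5.

1/5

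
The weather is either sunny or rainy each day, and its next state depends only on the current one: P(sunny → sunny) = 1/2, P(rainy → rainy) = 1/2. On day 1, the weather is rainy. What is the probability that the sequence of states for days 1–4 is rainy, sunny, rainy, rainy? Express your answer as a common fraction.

Day 1 is given. For each transition, use the conditional probability from the current state:
P(sunny | rainy) = 1/2; P(rainy | sunny) = 1/2; P(rainy | rainy) = 1/2.
P = 1/2 × 1/2 × 1/2 = 1/8.

1/8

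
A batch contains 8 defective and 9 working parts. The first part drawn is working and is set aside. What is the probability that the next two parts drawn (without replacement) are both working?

7/30

With the first part removed, 8 working remain out of 16.
P = 8/16 × 7/15 = 56/240 = 7/30.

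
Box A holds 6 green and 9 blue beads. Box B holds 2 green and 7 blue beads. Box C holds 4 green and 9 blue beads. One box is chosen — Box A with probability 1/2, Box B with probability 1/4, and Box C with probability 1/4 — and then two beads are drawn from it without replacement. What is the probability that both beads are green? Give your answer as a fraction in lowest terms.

From Box A: P(both green) = (6/15)(5/14) = 1/7.
From Box B: P(both green) = (2/9)(1/8) = 1/36.
From Box C: P(both green) = (4/13)(3/12) = 1/13.
Total probability = (1/2)(1/7) + (1/4)(1/36) + (1/4)(1/13) = 1279/13104.

1279/13104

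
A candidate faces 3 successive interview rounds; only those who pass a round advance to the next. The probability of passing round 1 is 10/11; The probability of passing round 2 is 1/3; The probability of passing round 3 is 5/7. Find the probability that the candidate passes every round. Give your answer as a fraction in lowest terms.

50/231

The events are sequential, so multiply the conditional probabilities:
P = 10/11 × 1/3 × 5/7 = 50/231.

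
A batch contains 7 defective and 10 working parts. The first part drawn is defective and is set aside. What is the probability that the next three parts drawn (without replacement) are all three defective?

After the first draw, 6 of the remaining 16 parts are defective.
P = 6/16 × 5/15 × 4/14 = 120/3360 = 1/28.

1/28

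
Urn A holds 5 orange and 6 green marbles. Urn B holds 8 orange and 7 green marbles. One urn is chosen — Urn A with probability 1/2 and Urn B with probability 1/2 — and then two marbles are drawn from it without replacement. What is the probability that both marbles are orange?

From Urn A: P(both orange) = (5/11)(4/10) = 2/11.
From Urn B: P(both orange) = (8/15)(7/14) = 4/15.
Total probability = (1/2)(2/11) + (1/2)(4/15) = 37/165.

37/165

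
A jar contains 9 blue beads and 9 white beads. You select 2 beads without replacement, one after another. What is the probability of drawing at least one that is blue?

P(no blue) = 9/18 × 8/17 = 72/306 = 4/17.
P(at least one) = 1 − 4/17 = 13/17.

13/17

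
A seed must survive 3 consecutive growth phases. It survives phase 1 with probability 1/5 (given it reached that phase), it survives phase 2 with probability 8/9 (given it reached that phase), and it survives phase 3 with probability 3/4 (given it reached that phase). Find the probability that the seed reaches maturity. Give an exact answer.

Multiplying along the chain,
P = 1/5 × 8/9 × 3/4 = 24/180 = 2/15.

2/15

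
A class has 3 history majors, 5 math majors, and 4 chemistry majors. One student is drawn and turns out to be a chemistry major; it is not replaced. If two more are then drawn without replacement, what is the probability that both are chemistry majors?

3/55

With the first student removed, 3 chemistry majors remain out of 11.
P = 3/11 × 2/10 = 6/110 = 3/55.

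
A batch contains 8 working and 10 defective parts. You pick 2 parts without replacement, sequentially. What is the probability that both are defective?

P = 10/18 × 9/17 = 90/306 = 5/17.

5/17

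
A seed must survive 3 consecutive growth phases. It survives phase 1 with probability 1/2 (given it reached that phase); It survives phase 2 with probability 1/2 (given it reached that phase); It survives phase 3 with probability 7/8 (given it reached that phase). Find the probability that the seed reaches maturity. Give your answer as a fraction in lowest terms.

Multiplying along the chain,
P = 1/2 × 1/2 × 7/8 = 7/32.

7/32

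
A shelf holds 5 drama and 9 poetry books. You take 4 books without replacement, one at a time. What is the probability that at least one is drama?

P(no drama) = 9/14 × 8/13 × 7/12 × 6/11 = 3024/24024 = 18/143.
P(at least one) = 1 − 18/143 = 125/143.

125/143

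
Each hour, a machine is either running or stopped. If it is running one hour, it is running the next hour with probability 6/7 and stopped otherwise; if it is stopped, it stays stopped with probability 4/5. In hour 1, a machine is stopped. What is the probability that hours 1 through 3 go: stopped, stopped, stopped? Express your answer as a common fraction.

Hour 1 is given. For each transition, use the conditional probability from the current state:
P(stopped | stopped) = 4/5; P(stopped | stopped) = 4/5.
P = 4/5 × 4/5 = 16/25.

16/25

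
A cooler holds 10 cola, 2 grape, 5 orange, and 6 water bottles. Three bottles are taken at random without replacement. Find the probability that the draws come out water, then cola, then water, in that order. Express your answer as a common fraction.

50/1771

Multiply the probability of each draw given the previous ones:
P = 6/23 × 10/22 × 5/21 = 300/10626 = 50/1771.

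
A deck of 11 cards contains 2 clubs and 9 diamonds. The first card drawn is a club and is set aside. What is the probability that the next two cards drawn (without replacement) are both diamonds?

4/5

With the first card removed, 9 diamonds remain out of 10.
P = 9/10 × 8/9 = 72/90 = 4/5.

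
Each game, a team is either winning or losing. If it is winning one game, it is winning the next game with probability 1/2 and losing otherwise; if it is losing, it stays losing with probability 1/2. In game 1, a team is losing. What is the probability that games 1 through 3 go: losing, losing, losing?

1/4

Game 1 is given. For each transition, use the conditional probability from the current state:
P(losing | losing) = 1/2; P(losing | losing) = 1/2.
P = 1/2 × 1/2 = 1/4.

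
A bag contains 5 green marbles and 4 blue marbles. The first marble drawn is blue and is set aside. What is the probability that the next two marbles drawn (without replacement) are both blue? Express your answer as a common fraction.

After the first draw, 3 of the remaining 8 marbles are blue.
P = 3/8 × 2/7 = 6/56 = 3/28.

3/28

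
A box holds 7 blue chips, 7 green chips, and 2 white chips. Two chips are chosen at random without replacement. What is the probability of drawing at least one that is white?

29/120

P(no white) = 14/16 × 13/15 = 182/240 = 91/120.
P(at least one) = 1 − 91/120 = 29/120.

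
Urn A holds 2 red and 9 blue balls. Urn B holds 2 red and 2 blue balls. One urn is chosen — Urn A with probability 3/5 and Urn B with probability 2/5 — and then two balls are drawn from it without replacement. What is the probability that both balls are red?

From Urn A: P(both red) = (2/11)(1/10) = 1/55.
From Urn B: P(both red) = (2/4)(1/3) = 1/6.
Total probability = (3/5)(1/55) + (2/5)(1/6) = 64/825.

64/825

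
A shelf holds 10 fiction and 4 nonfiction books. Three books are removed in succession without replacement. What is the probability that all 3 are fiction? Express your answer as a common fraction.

P(all fiction) = 10/14 × 9/13 × 8/12 = 720/2184 = 30/91.

30/91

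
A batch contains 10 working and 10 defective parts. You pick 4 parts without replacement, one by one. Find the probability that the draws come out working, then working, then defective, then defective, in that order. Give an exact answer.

Each draw changes the counts, so multiply the conditional probabilities along the sequence:
P = 10/20 × 9/19 × 10/18 × 9/17 = 8100/116280 = 45/646.

45/646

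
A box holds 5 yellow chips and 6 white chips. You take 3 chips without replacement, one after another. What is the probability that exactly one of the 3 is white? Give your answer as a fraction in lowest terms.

4/11

One ordering (white drawn first) has probability 6/11 × 5/10 × 4/9 = 120/990 = 4/33.
There are C(3,1) = 3 such orderings, each equally likely, so P = 3 × 4/33 = 4/11.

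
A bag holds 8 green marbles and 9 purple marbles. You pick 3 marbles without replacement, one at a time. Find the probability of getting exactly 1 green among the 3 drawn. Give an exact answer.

36/85

One ordering (green drawn first) has probability 8/17 × 9/16 × 8/15 = 576/4080 = 12/85.
There are C(3,1) = 3 such orderings, each equally likely, so P = 3 × 12/85 = 36/85.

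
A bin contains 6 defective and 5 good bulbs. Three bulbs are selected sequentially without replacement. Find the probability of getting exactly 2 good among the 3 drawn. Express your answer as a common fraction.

4/11

One ordering (good drawn first) has probability 5/11 × 4/10 × 6/9 = 120/990 = 4/33.
There are C(3,2) = 3 such orderings, each equally likely, so P = 3 × 4/33 = 4/11.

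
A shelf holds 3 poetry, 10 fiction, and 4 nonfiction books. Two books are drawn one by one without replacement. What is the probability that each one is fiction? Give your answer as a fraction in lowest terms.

P = 10/17 × 9/16 = 90/272 = 45/136.

45/136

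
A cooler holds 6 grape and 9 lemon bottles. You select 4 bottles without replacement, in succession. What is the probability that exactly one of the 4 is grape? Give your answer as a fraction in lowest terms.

24/65

One ordering (grape drawn first) has probability 6/15 × 9/14 × 8/13 × 7/12 = 3024/32760 = 6/65.
There are C(4,1) = 4 such orderings, each equally likely, so P = 4 × 6/65 = 24/65.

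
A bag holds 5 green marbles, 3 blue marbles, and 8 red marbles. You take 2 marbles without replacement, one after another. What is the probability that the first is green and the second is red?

1/6

Each draw changes the counts, so multiply the conditional probabilities along the sequence:
P = 5/16 × 8/15 = 40/240 = 1/6.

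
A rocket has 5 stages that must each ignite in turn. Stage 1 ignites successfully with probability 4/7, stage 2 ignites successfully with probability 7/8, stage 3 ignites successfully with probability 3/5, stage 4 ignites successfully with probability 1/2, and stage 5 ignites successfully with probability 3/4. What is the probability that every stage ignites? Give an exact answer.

Multiplying along the chain,
P = 4/7 × 7/8 × 3/5 × 1/2 × 3/4 = 252/2240 = 9/80.

9/80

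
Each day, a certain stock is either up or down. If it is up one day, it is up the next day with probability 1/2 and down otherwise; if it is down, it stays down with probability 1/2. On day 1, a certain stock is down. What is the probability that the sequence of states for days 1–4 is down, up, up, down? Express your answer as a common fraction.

Day 1 is given. For each transition, use the conditional probability from the current state:
P(up | down) = 1/2; P(up | up) = 1/2; P(down | up) = 1/2.
P = 1/2 × 1/2 × 1/2 = 1/8.

1/8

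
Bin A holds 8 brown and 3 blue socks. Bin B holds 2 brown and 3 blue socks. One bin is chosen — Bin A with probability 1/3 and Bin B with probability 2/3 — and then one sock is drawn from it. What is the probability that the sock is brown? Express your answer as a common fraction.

28/55

From Bin A: P(brown) = 8/11.
From Bin B: P(brown) = 2/5.
Total probability = (1/3)(8/11) + (2/3)(2/5) = 28/55.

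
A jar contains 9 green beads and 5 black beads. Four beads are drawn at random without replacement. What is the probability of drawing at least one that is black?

125/143

P(no black) = 9/14 × 8/13 × 7/12 × 6/11 = 3024/24024 = 18/143.
P(at least one) = 1 − 18/143 = 125/143.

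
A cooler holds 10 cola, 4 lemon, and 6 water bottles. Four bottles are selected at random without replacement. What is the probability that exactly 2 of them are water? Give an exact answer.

91/323

One ordering (water drawn first) has probability 6/20 × 5/19 × 14/18 × 13/17 = 5460/116280 = 91/1938.
There are C(4,2) = 6 such orderings, each equally likely, so P = 6 × 91/1938 = 91/323.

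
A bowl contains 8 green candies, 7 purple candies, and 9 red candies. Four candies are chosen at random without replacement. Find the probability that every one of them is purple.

P(all purple) = 7/24 × 6/23 × 5/22 × 4/21 = 840/255024 = 5/1518.

5/1518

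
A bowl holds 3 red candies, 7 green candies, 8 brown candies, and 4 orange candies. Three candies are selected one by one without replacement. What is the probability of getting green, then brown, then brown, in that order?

7/165

Multiply the probability of each draw given the previous ones:
P = 7/22 × 8/21 × 7/20 = 392/9240 = 7/165.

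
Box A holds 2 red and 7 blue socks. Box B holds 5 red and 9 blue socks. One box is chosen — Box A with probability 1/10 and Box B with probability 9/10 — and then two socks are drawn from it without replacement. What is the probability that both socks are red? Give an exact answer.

From Box A: P(both red) = (2/9)(1/8) = 1/36.
From Box B: P(both red) = (5/14)(4/13) = 10/91.
Total probability = (1/10)(1/36) + (9/10)(10/91) = 3331/32760.

3331/32760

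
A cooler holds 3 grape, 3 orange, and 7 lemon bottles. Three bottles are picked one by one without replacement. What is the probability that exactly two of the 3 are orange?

One ordering (orange drawn first) has probability 3/13 × 2/12 × 10/11 = 60/1716 = 5/143.
There are C(3,2) = 3 such orderings, each equally likely, so P = 3 × 5/143 = 15/143.

15/143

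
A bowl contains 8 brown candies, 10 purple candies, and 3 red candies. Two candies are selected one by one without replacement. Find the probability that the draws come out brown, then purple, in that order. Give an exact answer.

4/21

Multiply the probability of each draw given the previous ones:
P = 8/21 × 10/20 = 80/420 = 4/21.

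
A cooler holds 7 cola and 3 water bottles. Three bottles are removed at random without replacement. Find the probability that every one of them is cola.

P(every draw is cola) = 7/10 × 6/9 × 5/8 = 210/720 = 7/24.

7/24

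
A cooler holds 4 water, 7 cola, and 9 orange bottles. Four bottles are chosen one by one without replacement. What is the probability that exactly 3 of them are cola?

One ordering (cola drawn first) has probability 7/20 × 6/19 × 5/18 × 13/17 = 2730/116280 = 91/3876.
There are C(4,3) = 4 such orderings, each equally likely, so P = 4 × 91/3876 = 91/969.

91/969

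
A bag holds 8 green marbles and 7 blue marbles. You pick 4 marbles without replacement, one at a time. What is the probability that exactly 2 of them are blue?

28/65

One ordering (blue drawn first) has probability 7/15 × 6/14 × 8/13 × 7/12 = 2352/32760 = 14/195.
There are C(4,2) = 6 such orderings, each equally likely, so P = 6 × 14/195 = 28/65.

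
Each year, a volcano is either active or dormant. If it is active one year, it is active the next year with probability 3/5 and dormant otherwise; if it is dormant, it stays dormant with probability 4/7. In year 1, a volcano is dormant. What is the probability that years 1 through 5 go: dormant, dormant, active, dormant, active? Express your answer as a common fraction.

72/1715

Year 1 is given. For each transition, use the conditional probability from the current state:
P(dormant | dormant) = 4/7; P(active | dormant) = 3/7; P(dormant | active) = 2/5; P(active | dormant) = 3/7.
P = 4/7 × 3/7 × 2/5 × 3/7 = 72/1715.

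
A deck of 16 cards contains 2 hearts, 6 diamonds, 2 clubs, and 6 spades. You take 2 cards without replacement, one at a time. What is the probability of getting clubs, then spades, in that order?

Chain rule:
P = 2/16 × 6/15 = 12/240 = 1/20.

1/20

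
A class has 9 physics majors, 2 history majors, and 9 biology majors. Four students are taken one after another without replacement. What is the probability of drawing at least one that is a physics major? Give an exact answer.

301/323

P(no physics majors) = 11/20 × 10/19 × 9/18 × 8/17 = 7920/116280 = 22/323.
P(at least one) = 1 − 22/323 = 301/323.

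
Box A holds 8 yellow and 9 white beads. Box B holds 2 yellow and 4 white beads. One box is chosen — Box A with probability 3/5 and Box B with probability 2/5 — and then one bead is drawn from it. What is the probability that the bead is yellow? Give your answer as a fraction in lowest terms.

106/255

From Box A: P(yellow) = 8/17.
From Box B: P(yellow) = 2/6.
Total probability = (3/5)(8/17) + (2/5)(2/6) = 106/255.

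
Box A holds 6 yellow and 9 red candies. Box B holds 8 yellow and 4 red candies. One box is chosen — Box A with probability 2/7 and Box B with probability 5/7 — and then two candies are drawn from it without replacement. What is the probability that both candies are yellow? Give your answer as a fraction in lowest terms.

556/1617

From Box A: P(both yellow) = (6/15)(5/14) = 1/7.
From Box B: P(both yellow) = (8/12)(7/11) = 14/33.
Total probability = (2/7)(1/7) + (5/7)(14/33) = 556/1617.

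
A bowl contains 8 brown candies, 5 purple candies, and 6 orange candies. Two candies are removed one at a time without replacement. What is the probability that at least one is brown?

116/171

P(no brown) = 11/19 × 10/18 = 110/342 = 55/171.
P(at least one) = 1 − 55/171 = 116/171.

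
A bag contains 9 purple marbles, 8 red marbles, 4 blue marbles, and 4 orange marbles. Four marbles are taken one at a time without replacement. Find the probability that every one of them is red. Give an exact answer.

P = 8/25 × 7/24 × 6/23 × 5/22 = 1680/303600 = 7/1265.

7/1265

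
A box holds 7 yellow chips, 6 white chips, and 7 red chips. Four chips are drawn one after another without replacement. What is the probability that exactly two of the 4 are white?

One ordering (white drawn first) has probability 6/20 × 5/19 × 14/18 × 13/17 = 5460/116280 = 91/1938.
There are C(4,2) = 6 such orderings, each equally likely, so P = 6 × 91/1938 = 91/323.

91/323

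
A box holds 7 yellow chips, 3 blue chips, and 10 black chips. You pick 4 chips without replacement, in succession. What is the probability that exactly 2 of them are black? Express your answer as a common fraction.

One ordering (black drawn first) has probability 10/20 × 9/19 × 10/18 × 9/17 = 8100/116280 = 45/646.
There are C(4,2) = 6 such orderings, each equally likely, so P = 6 × 45/646 = 135/323.

135/323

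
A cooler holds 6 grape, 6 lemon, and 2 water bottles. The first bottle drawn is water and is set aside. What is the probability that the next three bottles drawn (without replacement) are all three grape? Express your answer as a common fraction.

10/143

With the first bottle removed, 6 grape remain out of 13.
P = 6/13 × 5/12 × 4/11 = 120/1716 = 10/143.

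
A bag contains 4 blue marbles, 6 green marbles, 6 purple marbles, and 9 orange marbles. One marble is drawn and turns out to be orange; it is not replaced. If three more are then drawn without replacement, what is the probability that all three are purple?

After the first draw, 6 of the remaining 24 marbles are purple.
P = 6/24 × 5/23 × 4/22 = 120/12144 = 5/506.

5/506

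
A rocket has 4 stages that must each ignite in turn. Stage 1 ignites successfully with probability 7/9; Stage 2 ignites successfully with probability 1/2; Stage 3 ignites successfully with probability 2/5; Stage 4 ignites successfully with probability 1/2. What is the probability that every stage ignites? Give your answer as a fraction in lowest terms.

7/90

The events are sequential, so multiply the conditional probabilities:
P = 7/9 × 1/2 × 2/5 × 1/2 = 14/180 = 7/90.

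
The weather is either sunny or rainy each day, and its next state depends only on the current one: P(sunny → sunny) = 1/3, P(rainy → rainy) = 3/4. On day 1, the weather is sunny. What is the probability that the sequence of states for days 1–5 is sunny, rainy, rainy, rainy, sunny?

3/32

Day 1 is given. For each transition, use the conditional probability from the current state:
P(rainy | sunny) = 2/3; P(rainy | rainy) = 3/4; P(rainy | rainy) = 3/4; P(sunny | rainy) = 1/4.
P = 2/3 × 3/4 × 3/4 × 1/4 = 18/192 = 3/32.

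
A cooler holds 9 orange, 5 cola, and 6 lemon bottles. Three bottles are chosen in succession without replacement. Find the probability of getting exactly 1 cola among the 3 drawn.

One ordering (cola drawn first) has probability 5/20 × 15/19 × 14/18 = 1050/6840 = 35/228.
There are C(3,1) = 3 such orderings, each equally likely, so P = 3 × 35/228 = 35/76.

35/76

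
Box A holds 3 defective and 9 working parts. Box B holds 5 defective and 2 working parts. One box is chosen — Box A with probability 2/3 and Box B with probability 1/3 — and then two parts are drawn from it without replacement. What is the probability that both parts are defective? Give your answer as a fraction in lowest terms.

From Box A: P(both defective) = (3/12)(2/11) = 1/22.
From Box B: P(both defective) = (5/7)(4/6) = 10/21.
Total probability = (2/3)(1/22) + (1/3)(10/21) = 131/693.

131/693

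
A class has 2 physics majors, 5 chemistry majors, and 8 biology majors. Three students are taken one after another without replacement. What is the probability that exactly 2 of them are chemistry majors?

20/91

One ordering (chemistry majors drawn first) has probability 5/15 × 4/14 × 10/13 = 200/2730 = 20/273.
There are C(3,2) = 3 such orderings, each equally likely, so P = 3 × 20/273 = 20/91.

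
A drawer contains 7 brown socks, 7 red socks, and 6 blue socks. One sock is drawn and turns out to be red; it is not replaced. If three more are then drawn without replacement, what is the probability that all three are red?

20/969

After the first draw, 6 of the remaining 19 socks are red.
P = 6/19 × 5/18 × 4/17 = 120/5814 = 20/969.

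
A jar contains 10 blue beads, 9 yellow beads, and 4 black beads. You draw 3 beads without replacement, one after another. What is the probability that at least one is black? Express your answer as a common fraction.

P(no black) = 19/23 × 18/22 × 17/21 = 5814/10626 = 969/1771.
P(at least one) = 1 − 969/1771 = 802/1771.

802/1771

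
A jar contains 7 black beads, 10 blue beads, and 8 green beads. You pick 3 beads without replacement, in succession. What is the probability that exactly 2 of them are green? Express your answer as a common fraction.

119/575

One ordering (green drawn first) has probability 8/25 × 7/24 × 17/23 = 952/13800 = 119/1725.
There are C(3,2) = 3 such orderings, each equally likely, so P = 3 × 119/1725 = 119/575.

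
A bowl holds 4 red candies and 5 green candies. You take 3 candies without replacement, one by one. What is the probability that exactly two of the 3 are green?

One ordering (green drawn first) has probability 5/9 × 4/8 × 4/7 = 80/504 = 10/63.
There are C(3,2) = 3 such orderings, each equally likely, so P = 3 × 10/63 = 10/21.

10/21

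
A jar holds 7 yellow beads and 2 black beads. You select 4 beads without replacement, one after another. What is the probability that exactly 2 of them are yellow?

1/6

One ordering (yellow drawn first) has probability 7/9 × 6/8 × 2/7 × 1/6 = 84/3024 = 1/36.
There are C(4,2) = 6 such orderings, each equally likely, so P = 6 × 1/36 = 1/6.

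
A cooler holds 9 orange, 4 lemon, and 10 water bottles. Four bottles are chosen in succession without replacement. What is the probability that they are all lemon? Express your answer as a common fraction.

P(all lemon) = 4/23 × 3/22 × 2/21 × 1/20 = 24/212520 = 1/8855.

1/8855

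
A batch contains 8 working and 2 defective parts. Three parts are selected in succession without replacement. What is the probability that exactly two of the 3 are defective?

1/15

One ordering (defective drawn first) has probability 2/10 × 1/9 × 8/8 = 16/720 = 1/45.
There are C(3,2) = 3 such orderings, each equally likely, so P = 3 × 1/45 = 1/15.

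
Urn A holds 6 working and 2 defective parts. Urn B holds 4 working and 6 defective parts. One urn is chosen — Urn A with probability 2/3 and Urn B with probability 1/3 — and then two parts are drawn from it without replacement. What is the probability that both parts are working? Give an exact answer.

From Urn A: P(both working) = (6/8)(5/7) = 15/28.
From Urn B: P(both working) = (4/10)(3/9) = 2/15.
Total probability = (2/3)(15/28) + (1/3)(2/15) = 253/630.

253/630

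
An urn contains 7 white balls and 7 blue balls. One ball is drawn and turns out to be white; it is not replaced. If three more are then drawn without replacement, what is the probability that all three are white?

10/143

After the first draw, 6 of the remaining 13 balls are white.
P = 6/13 × 5/12 × 4/11 = 120/1716 = 10/143.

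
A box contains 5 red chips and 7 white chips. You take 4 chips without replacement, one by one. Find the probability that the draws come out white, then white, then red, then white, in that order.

Chain rule:
P = 7/12 × 6/11 × 5/10 × 5/9 = 1050/11880 = 35/396.

35/396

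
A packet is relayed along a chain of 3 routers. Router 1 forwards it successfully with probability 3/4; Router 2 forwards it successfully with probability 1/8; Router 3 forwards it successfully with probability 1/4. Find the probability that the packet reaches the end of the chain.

3/128

Each stage is reached only if all earlier stages succeed, so
P = 3/4 × 1/8 × 1/4 = 3/128.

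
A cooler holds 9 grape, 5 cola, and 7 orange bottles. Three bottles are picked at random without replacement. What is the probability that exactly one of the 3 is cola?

One ordering (cola drawn first) has probability 5/21 × 16/20 × 15/19 = 1200/7980 = 20/133.
There are C(3,1) = 3 such orderings, each equally likely, so P = 3 × 20/133 = 60/133.

60/133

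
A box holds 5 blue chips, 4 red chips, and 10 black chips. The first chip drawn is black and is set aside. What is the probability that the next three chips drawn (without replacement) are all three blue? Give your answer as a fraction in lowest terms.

After the first draw, 5 of the remaining 18 chips are blue.
P = 5/18 × 4/17 × 3/16 = 60/4896 = 5/408.

5/408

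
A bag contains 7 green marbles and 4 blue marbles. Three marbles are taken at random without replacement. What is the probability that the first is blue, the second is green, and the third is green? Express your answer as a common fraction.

Multiply the probability of each draw given the previous ones:
P = 4/11 × 7/10 × 6/9 = 168/990 = 28/165.

28/165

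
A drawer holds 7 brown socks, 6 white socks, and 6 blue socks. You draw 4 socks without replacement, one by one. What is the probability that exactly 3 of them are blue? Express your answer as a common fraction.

One ordering (blue drawn first) has probability 6/19 × 5/18 × 4/17 × 13/16 = 1560/93024 = 65/3876.
There are C(4,3) = 4 such orderings, each equally likely, so P = 4 × 65/3876 = 65/969.

65/969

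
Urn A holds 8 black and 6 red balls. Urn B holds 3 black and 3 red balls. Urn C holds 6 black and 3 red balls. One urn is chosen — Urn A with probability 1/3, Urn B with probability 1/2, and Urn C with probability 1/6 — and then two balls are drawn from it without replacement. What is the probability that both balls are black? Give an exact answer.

1273/4680

From Urn A: P(both black) = (8/14)(7/13) = 4/13.
From Urn B: P(both black) = (3/6)(2/5) = 1/5.
From Urn C: P(both black) = (6/9)(5/8) = 5/12.
Total probability = (1/3)(4/13) + (1/2)(1/5) + (1/6)(5/12) = 1273/4680.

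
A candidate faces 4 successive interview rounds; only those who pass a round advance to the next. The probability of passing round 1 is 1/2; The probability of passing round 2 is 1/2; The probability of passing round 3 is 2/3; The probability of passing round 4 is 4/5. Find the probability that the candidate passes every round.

2/15

Each stage is reached only if all earlier stages succeed, so
P = 1/2 × 1/2 × 2/3 × 4/5 = 8/60 = 2/15.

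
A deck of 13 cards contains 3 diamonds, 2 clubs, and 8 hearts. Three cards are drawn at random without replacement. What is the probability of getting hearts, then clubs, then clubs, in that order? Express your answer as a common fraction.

4/429

Multiply the probability of each draw given the previous ones:
P = 8/13 × 2/12 × 1/11 = 16/1716 = 4/429.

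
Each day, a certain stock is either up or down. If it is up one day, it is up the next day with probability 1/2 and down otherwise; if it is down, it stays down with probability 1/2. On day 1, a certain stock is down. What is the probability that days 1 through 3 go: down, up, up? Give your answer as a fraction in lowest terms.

1/4

Day 1 is given. For each transition, use the conditional probability from the current state:
P(up | down) = 1/2; P(up | up) = 1/2.
P = 1/2 × 1/2 = 1/4.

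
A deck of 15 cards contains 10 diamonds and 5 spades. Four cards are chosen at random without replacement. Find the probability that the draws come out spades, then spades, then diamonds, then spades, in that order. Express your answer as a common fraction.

5/273

Each draw changes the counts, so multiply the conditional probabilities along the sequence:
P = 5/15 × 4/14 × 10/13 × 3/12 = 600/32760 = 5/273.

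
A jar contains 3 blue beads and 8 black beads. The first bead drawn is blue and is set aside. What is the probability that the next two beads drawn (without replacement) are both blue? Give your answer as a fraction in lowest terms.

1/45

With the first bead removed, 2 blue remain out of 10.
P = 2/10 × 1/9 = 2/90 = 1/45.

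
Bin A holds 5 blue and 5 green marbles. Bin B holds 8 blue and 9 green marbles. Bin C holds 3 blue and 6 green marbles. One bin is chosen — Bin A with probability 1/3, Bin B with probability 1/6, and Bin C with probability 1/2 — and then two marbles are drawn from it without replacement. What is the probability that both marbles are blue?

From Bin A: P(both blue) = (5/10)(4/9) = 2/9.
From Bin B: P(both blue) = (8/17)(7/16) = 7/34.
From Bin C: P(both blue) = (3/9)(2/8) = 1/12.
Total probability = (1/3)(2/9) + (1/6)(7/34) + (1/2)(1/12) = 551/3672.

551/3672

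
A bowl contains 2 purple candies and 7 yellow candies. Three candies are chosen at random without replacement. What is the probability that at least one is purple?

P(no purple) = 7/9 × 6/8 × 5/7 = 210/504 = 5/12.
P(at least one) = 1 − 5/12 = 7/12.

7/12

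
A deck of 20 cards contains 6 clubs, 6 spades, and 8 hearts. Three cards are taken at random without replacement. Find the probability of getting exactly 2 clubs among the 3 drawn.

One ordering (clubs drawn first) has probability 6/20 × 5/19 × 14/18 = 420/6840 = 7/114.
There are C(3,2) = 3 such orderings, each equally likely, so P = 3 × 7/114 = 7/38.

7/38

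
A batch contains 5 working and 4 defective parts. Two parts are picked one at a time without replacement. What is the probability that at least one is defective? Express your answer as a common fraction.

13/18

P(no defective) = 5/9 × 4/8 = 20/72 = 5/18.
P(at least one) = 1 − 5/18 = 13/18.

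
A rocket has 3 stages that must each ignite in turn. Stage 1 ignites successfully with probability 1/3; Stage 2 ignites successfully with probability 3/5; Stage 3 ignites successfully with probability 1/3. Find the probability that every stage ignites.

The events are sequential, so multiply the conditional probabilities:
P = 1/3 × 3/5 × 1/3 = 3/45 = 1/15.

1/15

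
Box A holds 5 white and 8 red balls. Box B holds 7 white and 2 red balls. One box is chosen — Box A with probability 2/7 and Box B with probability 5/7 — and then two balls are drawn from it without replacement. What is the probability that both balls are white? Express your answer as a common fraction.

From Box A: P(both white) = (5/13)(4/12) = 5/39.
From Box B: P(both white) = (7/9)(6/8) = 7/12.
Total probability = (2/7)(5/39) + (5/7)(7/12) = 165/364.

165/364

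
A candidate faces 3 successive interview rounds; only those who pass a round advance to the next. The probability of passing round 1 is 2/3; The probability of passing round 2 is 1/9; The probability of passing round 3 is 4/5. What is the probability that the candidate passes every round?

The events are sequential, so multiply the conditional probabilities:
P = 2/3 × 1/9 × 4/5 = 8/135.

8/135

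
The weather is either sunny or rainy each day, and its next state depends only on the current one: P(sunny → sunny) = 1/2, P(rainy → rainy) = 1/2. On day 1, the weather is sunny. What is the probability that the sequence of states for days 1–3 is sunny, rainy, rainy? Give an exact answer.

Day 1 is given. For each transition, use the conditional probability from the current state:
P(rainy | sunny) = 1/2; P(rainy | rainy) = 1/2.
P = 1/2 × 1/2 = 1/4.

1/4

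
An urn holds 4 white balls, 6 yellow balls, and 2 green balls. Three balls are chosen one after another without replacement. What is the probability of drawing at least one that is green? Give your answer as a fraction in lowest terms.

P(no green) = 10/12 × 9/11 × 8/10 = 720/1320 = 6/11.
P(at least one) = 1 − 6/11 = 5/11.

5/11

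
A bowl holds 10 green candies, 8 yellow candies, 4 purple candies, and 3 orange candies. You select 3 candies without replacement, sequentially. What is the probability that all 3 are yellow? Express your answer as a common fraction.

14/575

P(all yellow) = 8/25 × 7/24 × 6/23 = 336/13800 = 14/575.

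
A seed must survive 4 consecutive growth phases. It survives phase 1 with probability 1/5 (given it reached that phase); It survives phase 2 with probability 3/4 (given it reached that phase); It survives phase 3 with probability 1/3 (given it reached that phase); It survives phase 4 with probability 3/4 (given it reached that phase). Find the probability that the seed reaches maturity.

Each stage is reached only if all earlier stages succeed, so
P = 1/5 × 3/4 × 1/3 × 3/4 = 9/240 = 3/80.

3/80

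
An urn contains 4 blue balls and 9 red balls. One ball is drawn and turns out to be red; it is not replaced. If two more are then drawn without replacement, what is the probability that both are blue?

1/11

With the first ball removed, 4 blue remain out of 12.
P = 4/12 × 3/11 = 12/132 = 1/11.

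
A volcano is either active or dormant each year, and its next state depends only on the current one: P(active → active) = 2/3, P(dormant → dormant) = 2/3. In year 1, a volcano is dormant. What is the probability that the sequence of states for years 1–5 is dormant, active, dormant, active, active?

Year 1 is given. For each transition, use the conditional probability from the current state:
P(active | dormant) = 1/3; P(dormant | active) = 1/3; P(active | dormant) = 1/3; P(active | active) = 2/3.
P = 1/3 × 1/3 × 1/3 × 2/3 = 2/81.

2/81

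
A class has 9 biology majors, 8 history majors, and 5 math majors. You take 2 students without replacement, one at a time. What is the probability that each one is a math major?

P(every draw is a math major) = 5/22 × 4/21 = 20/462 = 10/231.

10/231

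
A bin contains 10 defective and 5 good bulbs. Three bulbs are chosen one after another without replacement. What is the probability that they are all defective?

24/91

P(all defective) = 10/15 × 9/14 × 8/13 = 720/2730 = 24/91.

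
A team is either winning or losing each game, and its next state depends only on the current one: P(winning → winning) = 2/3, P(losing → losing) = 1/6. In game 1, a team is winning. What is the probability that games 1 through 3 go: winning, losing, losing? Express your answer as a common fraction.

1/18

Game 1 is given. For each transition, use the conditional probability from the current state:
P(losing | winning) = 1/3; P(losing | losing) = 1/6.
P = 1/3 × 1/6 = 1/18.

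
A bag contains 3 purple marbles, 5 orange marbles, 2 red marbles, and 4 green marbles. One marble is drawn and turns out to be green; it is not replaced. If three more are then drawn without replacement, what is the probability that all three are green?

With the first marble removed, 3 green remain out of 13.
P = 3/13 × 2/12 × 1/11 = 6/1716 = 1/286.

1/286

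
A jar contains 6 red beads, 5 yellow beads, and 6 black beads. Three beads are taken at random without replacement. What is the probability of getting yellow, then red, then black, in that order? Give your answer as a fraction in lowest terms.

Chain rule:
P = 5/17 × 6/16 × 6/15 = 180/4080 = 3/68.

3/68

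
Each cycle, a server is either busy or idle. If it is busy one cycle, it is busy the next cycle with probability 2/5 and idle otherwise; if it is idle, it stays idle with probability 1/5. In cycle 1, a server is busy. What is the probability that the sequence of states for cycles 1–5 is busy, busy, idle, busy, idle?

Cycle 1 is given. For each transition, use the conditional probability from the current state:
P(busy | busy) = 2/5; P(idle | busy) = 3/5; P(busy | idle) = 4/5; P(idle | busy) = 3/5.
P = 2/5 × 3/5 × 4/5 × 3/5 = 72/625.

72/625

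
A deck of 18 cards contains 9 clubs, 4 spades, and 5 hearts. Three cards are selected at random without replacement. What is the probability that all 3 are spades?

P = 4/18 × 3/17 × 2/16 = 24/4896 = 1/204.

1/204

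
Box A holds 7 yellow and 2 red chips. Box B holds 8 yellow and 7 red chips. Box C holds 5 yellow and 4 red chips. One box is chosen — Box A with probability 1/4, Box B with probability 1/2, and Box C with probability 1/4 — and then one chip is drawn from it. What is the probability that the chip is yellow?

From Box A: P(yellow) = 7/9.
From Box B: P(yellow) = 8/15.
From Box C: P(yellow) = 5/9.
Total probability = (1/4)(7/9) + (1/2)(8/15) + (1/4)(5/9) = 3/5.

3/5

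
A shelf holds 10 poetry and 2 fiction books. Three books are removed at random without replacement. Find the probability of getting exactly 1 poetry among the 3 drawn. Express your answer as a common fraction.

One ordering (poetry drawn first) has probability 10/12 × 2/11 × 1/10 = 20/1320 = 1/66.
There are C(3,1) = 3 such orderings, each equally likely, so P = 3 × 1/66 = 1/22.

1/22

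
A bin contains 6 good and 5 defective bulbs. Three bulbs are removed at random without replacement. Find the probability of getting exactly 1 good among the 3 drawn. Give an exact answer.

4/11

One ordering (good drawn first) has probability 6/11 × 5/10 × 4/9 = 120/990 = 4/33.
There are C(3,1) = 3 such orderings, each equally likely, so P = 3 × 4/33 = 4/11.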